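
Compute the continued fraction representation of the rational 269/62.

Run the Euclidean algorithm on 269 and 62; the successive quotients are the partial quotients a_0, a_1, ... (each step inverts the fractional part left over by the previous one):
  269 = 4*62 + 21, so a_0 = 4.
  62 = 2*21 + 20, so a_1 = 2.
  21 = 1*20 + 1, so a_2 = 1.
  20 = 20*1 + 0, so a_3 = 20.
The remainder reaches 0 after 4 divisions, so the expansion has 4 partial quotients, read off in order.

[4; 2, 1, 20]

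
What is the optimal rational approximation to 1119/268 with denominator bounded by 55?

Expand x = 1119/268 as a continued fraction with the Euclidean algorithm:
  1119 = 4*268 + 47, so a_0 = 4.
  268 = 5*47 + 33, so a_1 = 5.
  47 = 1*33 + 14, so a_2 = 1.
  33 = 2*14 + 5, so a_3 = 2.
  14 = 2*5 + 4, so a_4 = 2.
  5 = 1*4 + 1, so a_5 = 1.
  4 = 4*1 + 0, so a_6 = 4.
so x = [4; 5, 1, 2, 2, 1, 4].
Convergents (p_i = a_i*p_{i-1} + p_{i-2}, q_i = a_i*q_{i-1} + q_{i-2} with p_{-2}=0, p_{-1}=1, q_{-2}=1, q_{-1}=0), until the denominator exceeds 55:
  i=0: a_0=4, p_0 = 4*1 + 0 = 4, q_0 = 4*0 + 1 = 1.
  i=1: a_1=5, p_1 = 5*4 + 1 = 21, q_1 = 5*1 + 0 = 5.
  i=2: a_2=1, p_2 = 1*21 + 4 = 25, q_2 = 1*5 + 1 = 6.
  i=3: a_3=2, p_3 = 2*25 + 21 = 71, q_3 = 2*6 + 5 = 17.
  i=4: a_4=2, p_4 = 2*71 + 25 = 167, q_4 = 2*17 + 6 = 40.
  i=5: a_5=1, p_5 = 1*167 + 71 = 238, q_5 = 1*40 + 17 = 57.
q_5 = 57 > 55, so the last convergent with denominator <= 55 is p_4/q_4 = 167/40.
The closest fraction with denominator <= 55 is either p_4/q_4 or the intermediate fraction (k*p_4 + p_3)/(k*q_4 + q_3) with the largest k >= 1 whose denominator stays <= 55; these approach x as k grows, and every other convergent or intermediate fraction in range is farther away.
Largest k: floor((55 - q_3)/q_4) = floor((55 - 17)/40) = 0.
Since k = 0, no intermediate fraction beyond p_4/q_4 has denominator <= 55, so the convergent 167/40 is the closest (its error is |1119*40 - 167*268|/(268*40) = 4/10720).

167/40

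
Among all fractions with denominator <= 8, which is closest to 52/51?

1/1

Expand x = 52/51 as a continued fraction with the Euclidean algorithm:
  52 = 1*51 + 1, so a_0 = 1.
  51 = 51*1 + 0, so a_1 = 51.
so x = [1; 51].
Convergents (p_i = a_i*p_{i-1} + p_{i-2}, q_i = a_i*q_{i-1} + q_{i-2} with p_{-2}=0, p_{-1}=1, q_{-2}=1, q_{-1}=0), until the denominator exceeds 8:
  i=0: a_0=1, p_0 = 1*1 + 0 = 1, q_0 = 1*0 + 1 = 1.
  i=1: a_1=51, p_1 = 51*1 + 1 = 52, q_1 = 51*1 + 0 = 51.
q_1 = 51 > 8, so the last convergent with denominator <= 8 is p_0/q_0 = 1/1.
The closest fraction with denominator <= 8 is either p_0/q_0 or the intermediate fraction (k*p_0 + p_{-1})/(k*q_0 + q_{-1}) with the largest k >= 1 whose denominator stays <= 8; these approach x as k grows, and every other convergent or intermediate fraction in range is farther away.
Largest k: floor((8 - q_{-1})/q_0) = floor((8 - 0)/1) = 8 (using the seeds p_{-1} = 1, q_{-1} = 0).
That gives (8*1 + 1)/(8*1 + 0) = 9/8.
Compare the errors: |x - 1/1| = |52*1 - 1*51|/(51*1) = 1/51, and |x - 9/8| = |52*8 - 9*51|/(51*8) = 43/408.
Cross-multiplying, 1*408 = 408 < 2193 = 43*51, so 1/51 is smaller: the convergent 1/1 is closer to x than 9/8.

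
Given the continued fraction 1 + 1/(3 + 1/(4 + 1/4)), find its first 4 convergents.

Using the convergent recurrence p_i = a_i*p_{i-1} + p_{i-2}, q_i = a_i*q_{i-1} + q_{i-2} with p_{-2}=0, p_{-1}=1, q_{-2}=1, q_{-1}=0:
  i=0: a_0=1, p_0 = 1*1 + 0 = 1, q_0 = 1*0 + 1 = 1.
  i=1: a_1=3, p_1 = 3*1 + 1 = 4, q_1 = 3*1 + 0 = 3.
  i=2: a_2=4, p_2 = 4*4 + 1 = 17, q_2 = 4*3 + 1 = 13.
  i=3: a_3=4, p_3 = 4*17 + 4 = 72, q_3 = 4*13 + 3 = 55.

1/1, 4/3, 17/13, 72/55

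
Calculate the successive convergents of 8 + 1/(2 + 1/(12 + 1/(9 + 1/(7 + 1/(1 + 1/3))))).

Using the convergent recurrence p_i = a_i*p_{i-1} + p_{i-2}, q_i = a_i*q_{i-1} + q_{i-2} with p_{-2}=0, p_{-1}=1, q_{-2}=1, q_{-1}=0:
  i=0: a_0=8, p_0 = 8*1 + 0 = 8, q_0 = 8*0 + 1 = 1.
  i=1: a_1=2, p_1 = 2*8 + 1 = 17, q_1 = 2*1 + 0 = 2.
  i=2: a_2=12, p_2 = 12*17 + 8 = 212, q_2 = 12*2 + 1 = 25.
  i=3: a_3=9, p_3 = 9*212 + 17 = 1925, q_3 = 9*25 + 2 = 227.
  i=4: a_4=7, p_4 = 7*1925 + 212 = 13687, q_4 = 7*227 + 25 = 1614.
  i=5: a_5=1, p_5 = 1*13687 + 1925 = 15612, q_5 = 1*1614 + 227 = 1841.
  i=6: a_6=3, p_6 = 3*15612 + 13687 = 60523, q_6 = 3*1841 + 1614 = 7137.

8/1, 17/2, 212/25, 1925/227, 13687/1614, 15612/1841, 60523/7137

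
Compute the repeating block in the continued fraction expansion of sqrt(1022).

Write x_i = (sqrt(1022) + m_i)/d_i with (m_0, d_0) = (0, 1). a_0 = floor(sqrt(1022)) = 31, since 31^2 = 961 <= 1022 < 1024 = 32^2.
Iterate m_{i+1} = d_i*a_i - m_i, d_{i+1} = (1022 - m_{i+1}^2)/d_i, a_{i+1} = floor((a_0 + m_{i+1})/d_{i+1}):
  m_1 = 1*31 - 0 = 31, d_1 = (1022 - 31^2)/1 = 61/1 = 61, a_1 = floor((31 + 31)/61) = 1.
  m_2 = 61*1 - 31 = 30, d_2 = (1022 - 30^2)/61 = 122/61 = 2, a_2 = floor((31 + 30)/2) = 30.
  m_3 = 2*30 - 30 = 30, d_3 = (1022 - 30^2)/2 = 122/2 = 61, a_3 = floor((31 + 30)/61) = 1.
  m_4 = 61*1 - 30 = 31, d_4 = (1022 - 31^2)/61 = 61/61 = 1, a_4 = floor((31 + 31)/1) = 62.
  m_5 = 1*62 - 31 = 31, d_5 = (1022 - 31^2)/1 = 61/1 = 61: (m_5, d_5) = (m_1, d_1) = (31, 61), so from here the quotients repeat a_1, ..., a_4; the period length is 4.
Hence the expansion of sqrt(1022) is a_0 = 31 followed by the repeating block 1, 30, 1, 62 (period 4).

[31; (1, 30, 1, 62)]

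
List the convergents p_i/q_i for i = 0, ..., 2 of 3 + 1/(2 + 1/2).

Using the convergent recurrence p_i = a_i*p_{i-1} + p_{i-2}, q_i = a_i*q_{i-1} + q_{i-2} with p_{-2}=0, p_{-1}=1, q_{-2}=1, q_{-1}=0:
  i=0: a_0=3, p_0 = 3*1 + 0 = 3, q_0 = 3*0 + 1 = 1.
  i=1: a_1=2, p_1 = 2*3 + 1 = 7, q_1 = 2*1 + 0 = 2.
  i=2: a_2=2, p_2 = 2*7 + 3 = 17, q_2 = 2*2 + 1 = 5.

3/1, 7/2, 17/5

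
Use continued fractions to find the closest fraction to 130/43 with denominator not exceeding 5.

Expand x = 130/43 as a continued fraction with the Euclidean algorithm:
  130 = 3*43 + 1, so a_0 = 3.
  43 = 43*1 + 0, so a_1 = 43.
so x = [3; 43].
Convergents (p_i = a_i*p_{i-1} + p_{i-2}, q_i = a_i*q_{i-1} + q_{i-2} with p_{-2}=0, p_{-1}=1, q_{-2}=1, q_{-1}=0), until the denominator exceeds 5:
  i=0: a_0=3, p_0 = 3*1 + 0 = 3, q_0 = 3*0 + 1 = 1.
  i=1: a_1=43, p_1 = 43*3 + 1 = 130, q_1 = 43*1 + 0 = 43.
q_1 = 43 > 5, so the last convergent with denominator <= 5 is p_0/q_0 = 3/1.
The closest fraction with denominator <= 5 is either p_0/q_0 or the intermediate fraction (k*p_0 + p_{-1})/(k*q_0 + q_{-1}) with the largest k >= 1 whose denominator stays <= 5; these approach x as k grows, and every other convergent or intermediate fraction in range is farther away.
Largest k: floor((5 - q_{-1})/q_0) = floor((5 - 0)/1) = 5 (using the seeds p_{-1} = 1, q_{-1} = 0).
That gives (5*3 + 1)/(5*1 + 0) = 16/5.
Compare the errors: |x - 3/1| = |130*1 - 3*43|/(43*1) = 1/43, and |x - 16/5| = |130*5 - 16*43|/(43*5) = 38/215.
Cross-multiplying, 1*215 = 215 < 1634 = 38*43, so 1/43 is smaller: the convergent 3/1 is closer to x than 16/5.

3/1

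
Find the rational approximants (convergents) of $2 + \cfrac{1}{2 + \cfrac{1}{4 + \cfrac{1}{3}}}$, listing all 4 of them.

Using the convergent recurrence p_i = a_i*p_{i-1} + p_{i-2}, q_i = a_i*q_{i-1} + q_{i-2} with p_{-2}=0, p_{-1}=1, q_{-2}=1, q_{-1}=0:
  i=0: a_0=2, p_0 = 2*1 + 0 = 2, q_0 = 2*0 + 1 = 1.
  i=1: a_1=2, p_1 = 2*2 + 1 = 5, q_1 = 2*1 + 0 = 2.
  i=2: a_2=4, p_2 = 4*5 + 2 = 22, q_2 = 4*2 + 1 = 9.
  i=3: a_3=3, p_3 = 3*22 + 5 = 71, q_3 = 3*9 + 2 = 29.

2/1, 5/2, 22/9, 71/29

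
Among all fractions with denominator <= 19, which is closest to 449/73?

Expand x = 449/73 as a continued fraction with the Euclidean algorithm:
  449 = 6*73 + 11, so a_0 = 6.
  73 = 6*11 + 7, so a_1 = 6.
  11 = 1*7 + 4, so a_2 = 1.
  7 = 1*4 + 3, so a_3 = 1.
  4 = 1*3 + 1, so a_4 = 1.
  3 = 3*1 + 0, so a_5 = 3.
so x = [6; 6, 1, 1, 1, 3].
Convergents (p_i = a_i*p_{i-1} + p_{i-2}, q_i = a_i*q_{i-1} + q_{i-2} with p_{-2}=0, p_{-1}=1, q_{-2}=1, q_{-1}=0), until the denominator exceeds 19:
  i=0: a_0=6, p_0 = 6*1 + 0 = 6, q_0 = 6*0 + 1 = 1.
  i=1: a_1=6, p_1 = 6*6 + 1 = 37, q_1 = 6*1 + 0 = 6.
  i=2: a_2=1, p_2 = 1*37 + 6 = 43, q_2 = 1*6 + 1 = 7.
  i=3: a_3=1, p_3 = 1*43 + 37 = 80, q_3 = 1*7 + 6 = 13.
  i=4: a_4=1, p_4 = 1*80 + 43 = 123, q_4 = 1*13 + 7 = 20.
q_4 = 20 > 19, so the last convergent with denominator <= 19 is p_3/q_3 = 80/13.
The closest fraction with denominator <= 19 is either p_3/q_3 or the intermediate fraction (k*p_3 + p_2)/(k*q_3 + q_2) with the largest k >= 1 whose denominator stays <= 19; these approach x as k grows, and every other convergent or intermediate fraction in range is farther away.
Largest k: floor((19 - q_2)/q_3) = floor((19 - 7)/13) = 0.
Since k = 0, no intermediate fraction beyond p_3/q_3 has denominator <= 19, so the convergent 80/13 is the closest (its error is |449*13 - 80*73|/(73*13) = 3/949).

80/13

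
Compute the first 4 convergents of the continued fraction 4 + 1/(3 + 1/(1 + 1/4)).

Using the convergent recurrence p_i = a_i*p_{i-1} + p_{i-2}, q_i = a_i*q_{i-1} + q_{i-2} with p_{-2}=0, p_{-1}=1, q_{-2}=1, q_{-1}=0:
  i=0: a_0=4, p_0 = 4*1 + 0 = 4, q_0 = 4*0 + 1 = 1.
  i=1: a_1=3, p_1 = 3*4 + 1 = 13, q_1 = 3*1 + 0 = 3.
  i=2: a_2=1, p_2 = 1*13 + 4 = 17, q_2 = 1*3 + 1 = 4.
  i=3: a_3=4, p_3 = 4*17 + 13 = 81, q_3 = 4*4 + 3 = 19.

4/1, 13/3, 17/4, 81/19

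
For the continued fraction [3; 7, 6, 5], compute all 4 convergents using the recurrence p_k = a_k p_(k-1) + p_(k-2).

Using the convergent recurrence p_i = a_i*p_{i-1} + p_{i-2}, q_i = a_i*q_{i-1} + q_{i-2} with p_{-2}=0, p_{-1}=1, q_{-2}=1, q_{-1}=0:
  i=0: a_0=3, p_0 = 3*1 + 0 = 3, q_0 = 3*0 + 1 = 1.
  i=1: a_1=7, p_1 = 7*3 + 1 = 22, q_1 = 7*1 + 0 = 7.
  i=2: a_2=6, p_2 = 6*22 + 3 = 135, q_2 = 6*7 + 1 = 43.
  i=3: a_3=5, p_3 = 5*135 + 22 = 697, q_3 = 5*43 + 7 = 222.

3/1, 22/7, 135/43, 697/222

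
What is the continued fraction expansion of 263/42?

[6; 3, 1, 4, 2]

Run the Euclidean algorithm on 263 and 42; the successive quotients are the partial quotients a_0, a_1, ... (each step inverts the fractional part left over by the previous one):
  263 = 6*42 + 11, so a_0 = 6.
  42 = 3*11 + 9, so a_1 = 3.
  11 = 1*9 + 2, so a_2 = 1.
  9 = 4*2 + 1, so a_3 = 4.
  2 = 2*1 + 0, so a_4 = 2.
The remainder reaches 0 after 5 divisions, so the expansion has 5 partial quotients, read off in order.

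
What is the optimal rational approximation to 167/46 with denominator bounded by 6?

Expand x = 167/46 as a continued fraction with the Euclidean algorithm:
  167 = 3*46 + 29, so a_0 = 3.
  46 = 1*29 + 17, so a_1 = 1.
  29 = 1*17 + 12, so a_2 = 1.
  17 = 1*12 + 5, so a_3 = 1.
  12 = 2*5 + 2, so a_4 = 2.
  5 = 2*2 + 1, so a_5 = 2.
  2 = 2*1 + 0, so a_6 = 2.
so x = [3; 1, 1, 1, 2, 2, 2].
Convergents (p_i = a_i*p_{i-1} + p_{i-2}, q_i = a_i*q_{i-1} + q_{i-2} with p_{-2}=0, p_{-1}=1, q_{-2}=1, q_{-1}=0), until the denominator exceeds 6:
  i=0: a_0=3, p_0 = 3*1 + 0 = 3, q_0 = 3*0 + 1 = 1.
  i=1: a_1=1, p_1 = 1*3 + 1 = 4, q_1 = 1*1 + 0 = 1.
  i=2: a_2=1, p_2 = 1*4 + 3 = 7, q_2 = 1*1 + 1 = 2.
  i=3: a_3=1, p_3 = 1*7 + 4 = 11, q_3 = 1*2 + 1 = 3.
  i=4: a_4=2, p_4 = 2*11 + 7 = 29, q_4 = 2*3 + 2 = 8.
q_4 = 8 > 6, so the last convergent with denominator <= 6 is p_3/q_3 = 11/3.
The closest fraction with denominator <= 6 is either p_3/q_3 or the intermediate fraction (k*p_3 + p_2)/(k*q_3 + q_2) with the largest k >= 1 whose denominator stays <= 6; these approach x as k grows, and every other convergent or intermediate fraction in range is farther away.
Largest k: floor((6 - q_2)/q_3) = floor((6 - 2)/3) = 1.
That gives (1*11 + 7)/(1*3 + 2) = 18/5.
Compare the errors: |x - 11/3| = |167*3 - 11*46|/(46*3) = 5/138, and |x - 18/5| = |167*5 - 18*46|/(46*5) = 7/230.
Cross-multiplying, 7*138 = 966 < 1150 = 5*230, so 7/230 is smaller: the intermediate fraction 18/5 is closer to x than 11/3.

18/5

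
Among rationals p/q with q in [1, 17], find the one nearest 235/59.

Expand x = 235/59 as a continued fraction with the Euclidean algorithm:
  235 = 3*59 + 58, so a_0 = 3.
  59 = 1*58 + 1, so a_1 = 1.
  58 = 58*1 + 0, so a_2 = 58.
so x = [3; 1, 58].
Convergents (p_i = a_i*p_{i-1} + p_{i-2}, q_i = a_i*q_{i-1} + q_{i-2} with p_{-2}=0, p_{-1}=1, q_{-2}=1, q_{-1}=0), until the denominator exceeds 17:
  i=0: a_0=3, p_0 = 3*1 + 0 = 3, q_0 = 3*0 + 1 = 1.
  i=1: a_1=1, p_1 = 1*3 + 1 = 4, q_1 = 1*1 + 0 = 1.
  i=2: a_2=58, p_2 = 58*4 + 3 = 235, q_2 = 58*1 + 1 = 59.
q_2 = 59 > 17, so the last convergent with denominator <= 17 is p_1/q_1 = 4/1.
The closest fraction with denominator <= 17 is either p_1/q_1 or the intermediate fraction (k*p_1 + p_0)/(k*q_1 + q_0) with the largest k >= 1 whose denominator stays <= 17; these approach x as k grows, and every other convergent or intermediate fraction in range is farther away.
Largest k: floor((17 - q_0)/q_1) = floor((17 - 1)/1) = 16.
That gives (16*4 + 3)/(16*1 + 1) = 67/17.
Compare the errors: |x - 4/1| = |235*1 - 4*59|/(59*1) = 1/59, and |x - 67/17| = |235*17 - 67*59|/(59*17) = 42/1003.
Cross-multiplying, 1*1003 = 1003 < 2478 = 42*59, so 1/59 is smaller: the convergent 4/1 is closer to x than 67/17.

4/1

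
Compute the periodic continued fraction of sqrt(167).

[12; (1, 11, 1, 24)]

Write x_i = (sqrt(167) + m_i)/d_i with (m_0, d_0) = (0, 1). a_0 = floor(sqrt(167)) = 12, since 12^2 = 144 <= 167 < 169 = 13^2.
Iterate m_{i+1} = d_i*a_i - m_i, d_{i+1} = (167 - m_{i+1}^2)/d_i, a_{i+1} = floor((a_0 + m_{i+1})/d_{i+1}):
  m_1 = 1*12 - 0 = 12, d_1 = (167 - 12^2)/1 = 23/1 = 23, a_1 = floor((12 + 12)/23) = 1.
  m_2 = 23*1 - 12 = 11, d_2 = (167 - 11^2)/23 = 46/23 = 2, a_2 = floor((12 + 11)/2) = 11.
  m_3 = 2*11 - 11 = 11, d_3 = (167 - 11^2)/2 = 46/2 = 23, a_3 = floor((12 + 11)/23) = 1.
  m_4 = 23*1 - 11 = 12, d_4 = (167 - 12^2)/23 = 23/23 = 1, a_4 = floor((12 + 12)/1) = 24.
  m_5 = 1*24 - 12 = 12, d_5 = (167 - 12^2)/1 = 23/1 = 23: (m_5, d_5) = (m_1, d_1) = (12, 23), so from here the quotients repeat a_1, ..., a_4; the period length is 4.
Hence the expansion of sqrt(167) is a_0 = 12 followed by the repeating block 1, 11, 1, 24 (period 4).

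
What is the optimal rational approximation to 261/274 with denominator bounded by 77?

20/21

Expand x = 261/274 as a continued fraction with the Euclidean algorithm:
  261 = 0*274 + 261, so a_0 = 0.
  274 = 1*261 + 13, so a_1 = 1.
  261 = 20*13 + 1, so a_2 = 20.
  13 = 13*1 + 0, so a_3 = 13.
so x = [0; 1, 20, 13].
Convergents (p_i = a_i*p_{i-1} + p_{i-2}, q_i = a_i*q_{i-1} + q_{i-2} with p_{-2}=0, p_{-1}=1, q_{-2}=1, q_{-1}=0), until the denominator exceeds 77:
  i=0: a_0=0, p_0 = 0*1 + 0 = 0, q_0 = 0*0 + 1 = 1.
  i=1: a_1=1, p_1 = 1*0 + 1 = 1, q_1 = 1*1 + 0 = 1.
  i=2: a_2=20, p_2 = 20*1 + 0 = 20, q_2 = 20*1 + 1 = 21.
  i=3: a_3=13, p_3 = 13*20 + 1 = 261, q_3 = 13*21 + 1 = 274.
q_3 = 274 > 77, so the last convergent with denominator <= 77 is p_2/q_2 = 20/21.
The closest fraction with denominator <= 77 is either p_2/q_2 or the intermediate fraction (k*p_2 + p_1)/(k*q_2 + q_1) with the largest k >= 1 whose denominator stays <= 77; these approach x as k grows, and every other convergent or intermediate fraction in range is farther away.
Largest k: floor((77 - q_1)/q_2) = floor((77 - 1)/21) = 3.
That gives (3*20 + 1)/(3*21 + 1) = 61/64.
Compare the errors: |x - 20/21| = |261*21 - 20*274|/(274*21) = 1/5754, and |x - 61/64| = |261*64 - 61*274|/(274*64) = 10/17536.
Cross-multiplying, 1*17536 = 17536 < 57540 = 10*5754, so 1/5754 is smaller: the convergent 20/21 is closer to x than 61/64.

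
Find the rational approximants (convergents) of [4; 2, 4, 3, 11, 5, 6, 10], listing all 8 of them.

4/1, 9/2, 40/9, 129/29, 1459/328, 7424/1669, 46003/10342, 467454/105089

Using the convergent recurrence p_i = a_i*p_{i-1} + p_{i-2}, q_i = a_i*q_{i-1} + q_{i-2} with p_{-2}=0, p_{-1}=1, q_{-2}=1, q_{-1}=0:
  i=0: a_0=4, p_0 = 4*1 + 0 = 4, q_0 = 4*0 + 1 = 1.
  i=1: a_1=2, p_1 = 2*4 + 1 = 9, q_1 = 2*1 + 0 = 2.
  i=2: a_2=4, p_2 = 4*9 + 4 = 40, q_2 = 4*2 + 1 = 9.
  i=3: a_3=3, p_3 = 3*40 + 9 = 129, q_3 = 3*9 + 2 = 29.
  i=4: a_4=11, p_4 = 11*129 + 40 = 1459, q_4 = 11*29 + 9 = 328.
  i=5: a_5=5, p_5 = 5*1459 + 129 = 7424, q_5 = 5*328 + 29 = 1669.
  i=6: a_6=6, p_6 = 6*7424 + 1459 = 46003, q_6 = 6*1669 + 328 = 10342.
  i=7: a_7=10, p_7 = 10*46003 + 7424 = 467454, q_7 = 10*10342 + 1669 = 105089.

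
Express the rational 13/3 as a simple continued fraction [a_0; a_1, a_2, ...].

Run the Euclidean algorithm on 13 and 3; the successive quotients are the partial quotients a_0, a_1, ... (each step inverts the fractional part left over by the previous one):
  13 = 4*3 + 1, so a_0 = 4.
  3 = 3*1 + 0, so a_1 = 3.
The remainder reaches 0 after 2 divisions, so the expansion has 2 partial quotients, read off in order.

[4; 3]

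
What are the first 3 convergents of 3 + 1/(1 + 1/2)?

Using the convergent recurrence p_i = a_i*p_{i-1} + p_{i-2}, q_i = a_i*q_{i-1} + q_{i-2} with p_{-2}=0, p_{-1}=1, q_{-2}=1, q_{-1}=0:
  i=0: a_0=3, p_0 = 3*1 + 0 = 3, q_0 = 3*0 + 1 = 1.
  i=1: a_1=1, p_1 = 1*3 + 1 = 4, q_1 = 1*1 + 0 = 1.
  i=2: a_2=2, p_2 = 2*4 + 3 = 11, q_2 = 2*1 + 1 = 3.

3/1, 4/1, 11/3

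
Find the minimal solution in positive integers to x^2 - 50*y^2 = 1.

First expand sqrt(50) as a continued fraction. With x_i = (sqrt(50) + m_i)/d_i and (m_0, d_0) = (0, 1): a_0 = floor(sqrt(50)) = 7, since 7^2 = 49 <= 50 < 64 = 8^2.
Iterate m_{i+1} = d_i*a_i - m_i, d_{i+1} = (50 - m_{i+1}^2)/d_i, a_{i+1} = floor((a_0 + m_{i+1})/d_{i+1}):
  m_1 = 1*7 - 0 = 7, d_1 = (50 - 7^2)/1 = 1/1 = 1, a_1 = floor((7 + 7)/1) = 14.
  m_2 = 1*14 - 7 = 7, d_2 = (50 - 7^2)/1 = 1/1 = 1: (m_2, d_2) = (m_1, d_1) = (7, 1), so from here the quotient a_1 repeats; the period length is 1.
So sqrt(50) = [7; (14)] with period length k = 1.
k is odd, so (p_{k-1}, q_{k-1}) only solves x^2 - 50y^2 = -1 and the fundamental solution of x^2 - 50y^2 = 1 is (p_{2k-1}, q_{2k-1}) = (p_1, q_1); compute convergents through index 1, running through the period twice.
Convergents (p_i = a_i*p_{i-1} + p_{i-2}, q_i = a_i*q_{i-1} + q_{i-2} with p_{-2}=0, p_{-1}=1, q_{-2}=1, q_{-1}=0):
  i=0: a_0=7, p_0 = 7*1 + 0 = 7, q_0 = 7*0 + 1 = 1.
  i=1: a_1=14, p_1 = 14*7 + 1 = 99, q_1 = 14*1 + 0 = 14.
Indeed p_0^2 - 50*q_0^2 = 49 - 50 = -1, not +1.
Check: 99^2 - 50*14^2 = 9801 - 9800 = 1, so (x, y) = (99, 14) solves the equation, and by the theorem it is the least positive solution.

(x, y) = (99, 14)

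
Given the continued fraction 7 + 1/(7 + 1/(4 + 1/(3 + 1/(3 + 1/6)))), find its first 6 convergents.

7/1, 50/7, 207/29, 671/94, 2220/311, 13991/1960

Using the convergent recurrence p_i = a_i*p_{i-1} + p_{i-2}, q_i = a_i*q_{i-1} + q_{i-2} with p_{-2}=0, p_{-1}=1, q_{-2}=1, q_{-1}=0:
  i=0: a_0=7, p_0 = 7*1 + 0 = 7, q_0 = 7*0 + 1 = 1.
  i=1: a_1=7, p_1 = 7*7 + 1 = 50, q_1 = 7*1 + 0 = 7.
  i=2: a_2=4, p_2 = 4*50 + 7 = 207, q_2 = 4*7 + 1 = 29.
  i=3: a_3=3, p_3 = 3*207 + 50 = 671, q_3 = 3*29 + 7 = 94.
  i=4: a_4=3, p_4 = 3*671 + 207 = 2220, q_4 = 3*94 + 29 = 311.
  i=5: a_5=6, p_5 = 6*2220 + 671 = 13991, q_5 = 6*311 + 94 = 1960.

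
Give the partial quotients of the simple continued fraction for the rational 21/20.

[1; 20]

Run the Euclidean algorithm on 21 and 20; the successive quotients are the partial quotients a_0, a_1, ... (each step inverts the fractional part left over by the previous one):
  21 = 1*20 + 1, so a_0 = 1.
  20 = 20*1 + 0, so a_1 = 20.
The remainder reaches 0 after 2 divisions, so the expansion has 2 partial quotients, read off in order.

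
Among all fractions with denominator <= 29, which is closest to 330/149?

Expand x = 330/149 as a continued fraction with the Euclidean algorithm:
  330 = 2*149 + 32, so a_0 = 2.
  149 = 4*32 + 21, so a_1 = 4.
  32 = 1*21 + 11, so a_2 = 1.
  21 = 1*11 + 10, so a_3 = 1.
  11 = 1*10 + 1, so a_4 = 1.
  10 = 10*1 + 0, so a_5 = 10.
so x = [2; 4, 1, 1, 1, 10].
Convergents (p_i = a_i*p_{i-1} + p_{i-2}, q_i = a_i*q_{i-1} + q_{i-2} with p_{-2}=0, p_{-1}=1, q_{-2}=1, q_{-1}=0), until the denominator exceeds 29:
  i=0: a_0=2, p_0 = 2*1 + 0 = 2, q_0 = 2*0 + 1 = 1.
  i=1: a_1=4, p_1 = 4*2 + 1 = 9, q_1 = 4*1 + 0 = 4.
  i=2: a_2=1, p_2 = 1*9 + 2 = 11, q_2 = 1*4 + 1 = 5.
  i=3: a_3=1, p_3 = 1*11 + 9 = 20, q_3 = 1*5 + 4 = 9.
  i=4: a_4=1, p_4 = 1*20 + 11 = 31, q_4 = 1*9 + 5 = 14.
  i=5: a_5=10, p_5 = 10*31 + 20 = 330, q_5 = 10*14 + 9 = 149.
q_5 = 149 > 29, so the last convergent with denominator <= 29 is p_4/q_4 = 31/14.
The closest fraction with denominator <= 29 is either p_4/q_4 or the intermediate fraction (k*p_4 + p_3)/(k*q_4 + q_3) with the largest k >= 1 whose denominator stays <= 29; these approach x as k grows, and every other convergent or intermediate fraction in range is farther away.
Largest k: floor((29 - q_3)/q_4) = floor((29 - 9)/14) = 1.
That gives (1*31 + 20)/(1*14 + 9) = 51/23.
Compare the errors: |x - 31/14| = |330*14 - 31*149|/(149*14) = 1/2086, and |x - 51/23| = |330*23 - 51*149|/(149*23) = 9/3427.
Cross-multiplying, 1*3427 = 3427 < 18774 = 9*2086, so 1/2086 is smaller: the convergent 31/14 is closer to x than 51/23.

31/14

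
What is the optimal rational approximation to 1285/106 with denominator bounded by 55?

Expand x = 1285/106 as a continued fraction with the Euclidean algorithm:
  1285 = 12*106 + 13, so a_0 = 12.
  106 = 8*13 + 2, so a_1 = 8.
  13 = 6*2 + 1, so a_2 = 6.
  2 = 2*1 + 0, so a_3 = 2.
so x = [12; 8, 6, 2].
Convergents (p_i = a_i*p_{i-1} + p_{i-2}, q_i = a_i*q_{i-1} + q_{i-2} with p_{-2}=0, p_{-1}=1, q_{-2}=1, q_{-1}=0), until the denominator exceeds 55:
  i=0: a_0=12, p_0 = 12*1 + 0 = 12, q_0 = 12*0 + 1 = 1.
  i=1: a_1=8, p_1 = 8*12 + 1 = 97, q_1 = 8*1 + 0 = 8.
  i=2: a_2=6, p_2 = 6*97 + 12 = 594, q_2 = 6*8 + 1 = 49.
  i=3: a_3=2, p_3 = 2*594 + 97 = 1285, q_3 = 2*49 + 8 = 106.
q_3 = 106 > 55, so the last convergent with denominator <= 55 is p_2/q_2 = 594/49.
The closest fraction with denominator <= 55 is either p_2/q_2 or the intermediate fraction (k*p_2 + p_1)/(k*q_2 + q_1) with the largest k >= 1 whose denominator stays <= 55; these approach x as k grows, and every other convergent or intermediate fraction in range is farther away.
Largest k: floor((55 - q_1)/q_2) = floor((55 - 8)/49) = 0.
Since k = 0, no intermediate fraction beyond p_2/q_2 has denominator <= 55, so the convergent 594/49 is the closest (its error is |1285*49 - 594*106|/(106*49) = 1/5194).

594/49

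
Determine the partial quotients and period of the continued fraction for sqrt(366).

[19; (7, 1, 1, 1, 2, 12, 2, 1, 1, 1, 7, 38)]

Write x_i = (sqrt(366) + m_i)/d_i with (m_0, d_0) = (0, 1). a_0 = floor(sqrt(366)) = 19, since 19^2 = 361 <= 366 < 400 = 20^2.
Iterate m_{i+1} = d_i*a_i - m_i, d_{i+1} = (366 - m_{i+1}^2)/d_i, a_{i+1} = floor((a_0 + m_{i+1})/d_{i+1}):
  m_1 = 1*19 - 0 = 19, d_1 = (366 - 19^2)/1 = 5/1 = 5, a_1 = floor((19 + 19)/5) = 7.
  m_2 = 5*7 - 19 = 16, d_2 = (366 - 16^2)/5 = 110/5 = 22, a_2 = floor((19 + 16)/22) = 1.
  m_3 = 22*1 - 16 = 6, d_3 = (366 - 6^2)/22 = 330/22 = 15, a_3 = floor((19 + 6)/15) = 1.
  m_4 = 15*1 - 6 = 9, d_4 = (366 - 9^2)/15 = 285/15 = 19, a_4 = floor((19 + 9)/19) = 1.
  m_5 = 19*1 - 9 = 10, d_5 = (366 - 10^2)/19 = 266/19 = 14, a_5 = floor((19 + 10)/14) = 2.
  m_6 = 14*2 - 10 = 18, d_6 = (366 - 18^2)/14 = 42/14 = 3, a_6 = floor((19 + 18)/3) = 12.
  m_7 = 3*12 - 18 = 18, d_7 = (366 - 18^2)/3 = 42/3 = 14, a_7 = floor((19 + 18)/14) = 2.
  m_8 = 14*2 - 18 = 10, d_8 = (366 - 10^2)/14 = 266/14 = 19, a_8 = floor((19 + 10)/19) = 1.
  m_9 = 19*1 - 10 = 9, d_9 = (366 - 9^2)/19 = 285/19 = 15, a_9 = floor((19 + 9)/15) = 1.
  m_10 = 15*1 - 9 = 6, d_10 = (366 - 6^2)/15 = 330/15 = 22, a_10 = floor((19 + 6)/22) = 1.
  m_11 = 22*1 - 6 = 16, d_11 = (366 - 16^2)/22 = 110/22 = 5, a_11 = floor((19 + 16)/5) = 7.
  m_12 = 5*7 - 16 = 19, d_12 = (366 - 19^2)/5 = 5/5 = 1, a_12 = floor((19 + 19)/1) = 38.
  m_13 = 1*38 - 19 = 19, d_13 = (366 - 19^2)/1 = 5/1 = 5: (m_13, d_13) = (m_1, d_1) = (19, 5), so from here the quotients repeat a_1, ..., a_12; the period length is 12.
Hence the expansion of sqrt(366) is a_0 = 19 followed by the repeating block 7, 1, 1, 1, 2, 12, 2, 1, 1, 1, 7, 38 (period 12).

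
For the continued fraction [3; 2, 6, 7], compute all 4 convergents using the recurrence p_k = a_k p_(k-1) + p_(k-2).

Using the convergent recurrence p_i = a_i*p_{i-1} + p_{i-2}, q_i = a_i*q_{i-1} + q_{i-2} with p_{-2}=0, p_{-1}=1, q_{-2}=1, q_{-1}=0:
  i=0: a_0=3, p_0 = 3*1 + 0 = 3, q_0 = 3*0 + 1 = 1.
  i=1: a_1=2, p_1 = 2*3 + 1 = 7, q_1 = 2*1 + 0 = 2.
  i=2: a_2=6, p_2 = 6*7 + 3 = 45, q_2 = 6*2 + 1 = 13.
  i=3: a_3=7, p_3 = 7*45 + 7 = 322, q_3 = 7*13 + 2 = 93.

3/1, 7/2, 45/13, 322/93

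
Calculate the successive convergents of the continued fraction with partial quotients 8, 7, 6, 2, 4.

Using the convergent recurrence p_i = a_i*p_{i-1} + p_{i-2}, q_i = a_i*q_{i-1} + q_{i-2} with p_{-2}=0, p_{-1}=1, q_{-2}=1, q_{-1}=0:
  i=0: a_0=8, p_0 = 8*1 + 0 = 8, q_0 = 8*0 + 1 = 1.
  i=1: a_1=7, p_1 = 7*8 + 1 = 57, q_1 = 7*1 + 0 = 7.
  i=2: a_2=6, p_2 = 6*57 + 8 = 350, q_2 = 6*7 + 1 = 43.
  i=3: a_3=2, p_3 = 2*350 + 57 = 757, q_3 = 2*43 + 7 = 93.
  i=4: a_4=4, p_4 = 4*757 + 350 = 3378, q_4 = 4*93 + 43 = 415.

8/1, 57/7, 350/43, 757/93, 3378/415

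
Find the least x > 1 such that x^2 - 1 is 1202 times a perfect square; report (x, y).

(x, y) = (10817, 312)

First expand sqrt(1202) as a continued fraction. With x_i = (sqrt(1202) + m_i)/d_i and (m_0, d_0) = (0, 1): a_0 = floor(sqrt(1202)) = 34, since 34^2 = 1156 <= 1202 < 1225 = 35^2.
Iterate m_{i+1} = d_i*a_i - m_i, d_{i+1} = (1202 - m_{i+1}^2)/d_i, a_{i+1} = floor((a_0 + m_{i+1})/d_{i+1}):
  m_1 = 1*34 - 0 = 34, d_1 = (1202 - 34^2)/1 = 46/1 = 46, a_1 = floor((34 + 34)/46) = 1.
  m_2 = 46*1 - 34 = 12, d_2 = (1202 - 12^2)/46 = 1058/46 = 23, a_2 = floor((34 + 12)/23) = 2.
  m_3 = 23*2 - 12 = 34, d_3 = (1202 - 34^2)/23 = 46/23 = 2, a_3 = floor((34 + 34)/2) = 34.
  m_4 = 2*34 - 34 = 34, d_4 = (1202 - 34^2)/2 = 46/2 = 23, a_4 = floor((34 + 34)/23) = 2.
  m_5 = 23*2 - 34 = 12, d_5 = (1202 - 12^2)/23 = 1058/23 = 46, a_5 = floor((34 + 12)/46) = 1.
  m_6 = 46*1 - 12 = 34, d_6 = (1202 - 34^2)/46 = 46/46 = 1, a_6 = floor((34 + 34)/1) = 68.
  m_7 = 1*68 - 34 = 34, d_7 = (1202 - 34^2)/1 = 46/1 = 46: (m_7, d_7) = (m_1, d_1) = (34, 46), so from here the quotients repeat a_1, ..., a_6; the period length is 6.
So sqrt(1202) = [34; (1, 2, 34, 2, 1, 68)] with period length k = 6.
k is even, so the fundamental solution of x^2 - 1202y^2 = 1 is (p_{k-1}, q_{k-1}) = (p_5, q_5); compute convergents through index 5.
Convergents (p_i = a_i*p_{i-1} + p_{i-2}, q_i = a_i*q_{i-1} + q_{i-2} with p_{-2}=0, p_{-1}=1, q_{-2}=1, q_{-1}=0):
  i=0: a_0=34, p_0 = 34*1 + 0 = 34, q_0 = 34*0 + 1 = 1.
  i=1: a_1=1, p_1 = 1*34 + 1 = 35, q_1 = 1*1 + 0 = 1.
  i=2: a_2=2, p_2 = 2*35 + 34 = 104, q_2 = 2*1 + 1 = 3.
  i=3: a_3=34, p_3 = 34*104 + 35 = 3571, q_3 = 34*3 + 1 = 103.
  i=4: a_4=2, p_4 = 2*3571 + 104 = 7246, q_4 = 2*103 + 3 = 209.
  i=5: a_5=1, p_5 = 1*7246 + 3571 = 10817, q_5 = 1*209 + 103 = 312.
Check: 10817^2 - 1202*312^2 = 117007489 - 117007488 = 1, so (x, y) = (10817, 312) solves the equation, and by the theorem it is the least positive solution.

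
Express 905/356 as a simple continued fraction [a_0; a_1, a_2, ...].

[2; 1, 1, 5, 2, 3, 4]

Run the Euclidean algorithm on 905 and 356; the successive quotients are the partial quotients a_0, a_1, ... (each step inverts the fractional part left over by the previous one):
  905 = 2*356 + 193, so a_0 = 2.
  356 = 1*193 + 163, so a_1 = 1.
  193 = 1*163 + 30, so a_2 = 1.
  163 = 5*30 + 13, so a_3 = 5.
  30 = 2*13 + 4, so a_4 = 2.
  13 = 3*4 + 1, so a_5 = 3.
  4 = 4*1 + 0, so a_6 = 4.
The remainder reaches 0 after 7 divisions, so the expansion has 7 partial quotients, read off in order.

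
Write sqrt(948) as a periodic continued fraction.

[30; (1, 3, 1, 3, 20, 3, 1, 3, 1, 60)]

Write x_i = (sqrt(948) + m_i)/d_i with (m_0, d_0) = (0, 1). a_0 = floor(sqrt(948)) = 30, since 30^2 = 900 <= 948 < 961 = 31^2.
Iterate m_{i+1} = d_i*a_i - m_i, d_{i+1} = (948 - m_{i+1}^2)/d_i, a_{i+1} = floor((a_0 + m_{i+1})/d_{i+1}):
  m_1 = 1*30 - 0 = 30, d_1 = (948 - 30^2)/1 = 48/1 = 48, a_1 = floor((30 + 30)/48) = 1.
  m_2 = 48*1 - 30 = 18, d_2 = (948 - 18^2)/48 = 624/48 = 13, a_2 = floor((30 + 18)/13) = 3.
  m_3 = 13*3 - 18 = 21, d_3 = (948 - 21^2)/13 = 507/13 = 39, a_3 = floor((30 + 21)/39) = 1.
  m_4 = 39*1 - 21 = 18, d_4 = (948 - 18^2)/39 = 624/39 = 16, a_4 = floor((30 + 18)/16) = 3.
  m_5 = 16*3 - 18 = 30, d_5 = (948 - 30^2)/16 = 48/16 = 3, a_5 = floor((30 + 30)/3) = 20.
  m_6 = 3*20 - 30 = 30, d_6 = (948 - 30^2)/3 = 48/3 = 16, a_6 = floor((30 + 30)/16) = 3.
  m_7 = 16*3 - 30 = 18, d_7 = (948 - 18^2)/16 = 624/16 = 39, a_7 = floor((30 + 18)/39) = 1.
  m_8 = 39*1 - 18 = 21, d_8 = (948 - 21^2)/39 = 507/39 = 13, a_8 = floor((30 + 21)/13) = 3.
  m_9 = 13*3 - 21 = 18, d_9 = (948 - 18^2)/13 = 624/13 = 48, a_9 = floor((30 + 18)/48) = 1.
  m_10 = 48*1 - 18 = 30, d_10 = (948 - 30^2)/48 = 48/48 = 1, a_10 = floor((30 + 30)/1) = 60.
  m_11 = 1*60 - 30 = 30, d_11 = (948 - 30^2)/1 = 48/1 = 48: (m_11, d_11) = (m_1, d_1) = (30, 48), so from here the quotients repeat a_1, ..., a_10; the period length is 10.
Hence the expansion of sqrt(948) is a_0 = 30 followed by the repeating block 1, 3, 1, 3, 20, 3, 1, 3, 1, 60 (period 10).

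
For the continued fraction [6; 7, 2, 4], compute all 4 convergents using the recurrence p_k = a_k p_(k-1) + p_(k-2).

6/1, 43/7, 92/15, 411/67

Using the convergent recurrence p_i = a_i*p_{i-1} + p_{i-2}, q_i = a_i*q_{i-1} + q_{i-2} with p_{-2}=0, p_{-1}=1, q_{-2}=1, q_{-1}=0:
  i=0: a_0=6, p_0 = 6*1 + 0 = 6, q_0 = 6*0 + 1 = 1.
  i=1: a_1=7, p_1 = 7*6 + 1 = 43, q_1 = 7*1 + 0 = 7.
  i=2: a_2=2, p_2 = 2*43 + 6 = 92, q_2 = 2*7 + 1 = 15.
  i=3: a_3=4, p_3 = 4*92 + 43 = 411, q_3 = 4*15 + 7 = 67.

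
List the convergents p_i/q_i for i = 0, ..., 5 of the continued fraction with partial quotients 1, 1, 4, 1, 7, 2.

1/1, 2/1, 9/5, 11/6, 86/47, 183/100

Using the convergent recurrence p_i = a_i*p_{i-1} + p_{i-2}, q_i = a_i*q_{i-1} + q_{i-2} with p_{-2}=0, p_{-1}=1, q_{-2}=1, q_{-1}=0:
  i=0: a_0=1, p_0 = 1*1 + 0 = 1, q_0 = 1*0 + 1 = 1.
  i=1: a_1=1, p_1 = 1*1 + 1 = 2, q_1 = 1*1 + 0 = 1.
  i=2: a_2=4, p_2 = 4*2 + 1 = 9, q_2 = 4*1 + 1 = 5.
  i=3: a_3=1, p_3 = 1*9 + 2 = 11, q_3 = 1*5 + 1 = 6.
  i=4: a_4=7, p_4 = 7*11 + 9 = 86, q_4 = 7*6 + 5 = 47.
  i=5: a_5=2, p_5 = 2*86 + 11 = 183, q_5 = 2*47 + 6 = 100.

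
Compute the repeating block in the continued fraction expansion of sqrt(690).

[26; (3, 1, 2, 1, 3, 52)]

Write x_i = (sqrt(690) + m_i)/d_i with (m_0, d_0) = (0, 1). a_0 = floor(sqrt(690)) = 26, since 26^2 = 676 <= 690 < 729 = 27^2.
Iterate m_{i+1} = d_i*a_i - m_i, d_{i+1} = (690 - m_{i+1}^2)/d_i, a_{i+1} = floor((a_0 + m_{i+1})/d_{i+1}):
  m_1 = 1*26 - 0 = 26, d_1 = (690 - 26^2)/1 = 14/1 = 14, a_1 = floor((26 + 26)/14) = 3.
  m_2 = 14*3 - 26 = 16, d_2 = (690 - 16^2)/14 = 434/14 = 31, a_2 = floor((26 + 16)/31) = 1.
  m_3 = 31*1 - 16 = 15, d_3 = (690 - 15^2)/31 = 465/31 = 15, a_3 = floor((26 + 15)/15) = 2.
  m_4 = 15*2 - 15 = 15, d_4 = (690 - 15^2)/15 = 465/15 = 31, a_4 = floor((26 + 15)/31) = 1.
  m_5 = 31*1 - 15 = 16, d_5 = (690 - 16^2)/31 = 434/31 = 14, a_5 = floor((26 + 16)/14) = 3.
  m_6 = 14*3 - 16 = 26, d_6 = (690 - 26^2)/14 = 14/14 = 1, a_6 = floor((26 + 26)/1) = 52.
  m_7 = 1*52 - 26 = 26, d_7 = (690 - 26^2)/1 = 14/1 = 14: (m_7, d_7) = (m_1, d_1) = (26, 14), so from here the quotients repeat a_1, ..., a_6; the period length is 6.
Hence the expansion of sqrt(690) is a_0 = 26 followed by the repeating block 3, 1, 2, 1, 3, 52 (period 6).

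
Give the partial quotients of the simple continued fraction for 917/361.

Run the Euclidean algorithm on 917 and 361; the successive quotients are the partial quotients a_0, a_1, ... (each step inverts the fractional part left over by the previous one):
  917 = 2*361 + 195, so a_0 = 2.
  361 = 1*195 + 166, so a_1 = 1.
  195 = 1*166 + 29, so a_2 = 1.
  166 = 5*29 + 21, so a_3 = 5.
  29 = 1*21 + 8, so a_4 = 1.
  21 = 2*8 + 5, so a_5 = 2.
  8 = 1*5 + 3, so a_6 = 1.
  5 = 1*3 + 2, so a_7 = 1.
  3 = 1*2 + 1, so a_8 = 1.
  2 = 2*1 + 0, so a_9 = 2.
The remainder reaches 0 after 10 divisions, so the expansion has 10 partial quotients, read off in order.

[2; 1, 1, 5, 1, 2, 1, 1, 1, 2]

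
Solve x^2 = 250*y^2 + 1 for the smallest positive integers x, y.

First expand sqrt(250) as a continued fraction. With x_i = (sqrt(250) + m_i)/d_i and (m_0, d_0) = (0, 1): a_0 = floor(sqrt(250)) = 15, since 15^2 = 225 <= 250 < 256 = 16^2.
Iterate m_{i+1} = d_i*a_i - m_i, d_{i+1} = (250 - m_{i+1}^2)/d_i, a_{i+1} = floor((a_0 + m_{i+1})/d_{i+1}):
  m_1 = 1*15 - 0 = 15, d_1 = (250 - 15^2)/1 = 25/1 = 25, a_1 = floor((15 + 15)/25) = 1.
  m_2 = 25*1 - 15 = 10, d_2 = (250 - 10^2)/25 = 150/25 = 6, a_2 = floor((15 + 10)/6) = 4.
  m_3 = 6*4 - 10 = 14, d_3 = (250 - 14^2)/6 = 54/6 = 9, a_3 = floor((15 + 14)/9) = 3.
  m_4 = 9*3 - 14 = 13, d_4 = (250 - 13^2)/9 = 81/9 = 9, a_4 = floor((15 + 13)/9) = 3.
  m_5 = 9*3 - 13 = 14, d_5 = (250 - 14^2)/9 = 54/9 = 6, a_5 = floor((15 + 14)/6) = 4.
  m_6 = 6*4 - 14 = 10, d_6 = (250 - 10^2)/6 = 150/6 = 25, a_6 = floor((15 + 10)/25) = 1.
  m_7 = 25*1 - 10 = 15, d_7 = (250 - 15^2)/25 = 25/25 = 1, a_7 = floor((15 + 15)/1) = 30.
  m_8 = 1*30 - 15 = 15, d_8 = (250 - 15^2)/1 = 25/1 = 25: (m_8, d_8) = (m_1, d_1) = (15, 25), so from here the quotients repeat a_1, ..., a_7; the period length is 7.
So sqrt(250) = [15; (1, 4, 3, 3, 4, 1, 30)] with period length k = 7.
k is odd, so (p_{k-1}, q_{k-1}) only solves x^2 - 250y^2 = -1 and the fundamental solution of x^2 - 250y^2 = 1 is (p_{2k-1}, q_{2k-1}) = (p_13, q_13); compute convergents through index 13, running through the period twice.
Convergents (p_i = a_i*p_{i-1} + p_{i-2}, q_i = a_i*q_{i-1} + q_{i-2} with p_{-2}=0, p_{-1}=1, q_{-2}=1, q_{-1}=0):
  i=0: a_0=15, p_0 = 15*1 + 0 = 15, q_0 = 15*0 + 1 = 1.
  i=1: a_1=1, p_1 = 1*15 + 1 = 16, q_1 = 1*1 + 0 = 1.
  i=2: a_2=4, p_2 = 4*16 + 15 = 79, q_2 = 4*1 + 1 = 5.
  i=3: a_3=3, p_3 = 3*79 + 16 = 253, q_3 = 3*5 + 1 = 16.
  i=4: a_4=3, p_4 = 3*253 + 79 = 838, q_4 = 3*16 + 5 = 53.
  i=5: a_5=4, p_5 = 4*838 + 253 = 3605, q_5 = 4*53 + 16 = 228.
  i=6: a_6=1, p_6 = 1*3605 + 838 = 4443, q_6 = 1*228 + 53 = 281.
  i=7: a_7=30, p_7 = 30*4443 + 3605 = 136895, q_7 = 30*281 + 228 = 8658.
  i=8: a_8=1, p_8 = 1*136895 + 4443 = 141338, q_8 = 1*8658 + 281 = 8939.
  i=9: a_9=4, p_9 = 4*141338 + 136895 = 702247, q_9 = 4*8939 + 8658 = 44414.
  i=10: a_10=3, p_10 = 3*702247 + 141338 = 2248079, q_10 = 3*44414 + 8939 = 142181.
  i=11: a_11=3, p_11 = 3*2248079 + 702247 = 7446484, q_11 = 3*142181 + 44414 = 470957.
  i=12: a_12=4, p_12 = 4*7446484 + 2248079 = 32034015, q_12 = 4*470957 + 142181 = 2026009.
  i=13: a_13=1, p_13 = 1*32034015 + 7446484 = 39480499, q_13 = 1*2026009 + 470957 = 2496966.
Indeed p_6^2 - 250*q_6^2 = 19740249 - 19740250 = -1, not +1.
Check: 39480499^2 - 250*2496966^2 = 1558709801289001 - 1558709801289000 = 1, so (x, y) = (39480499, 2496966) solves the equation, and by the theorem it is the least positive solution.

(x, y) = (39480499, 2496966)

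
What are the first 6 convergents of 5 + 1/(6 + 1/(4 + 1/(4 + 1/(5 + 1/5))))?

5/1, 31/6, 129/25, 547/106, 2864/555, 14867/2881

Using the convergent recurrence p_i = a_i*p_{i-1} + p_{i-2}, q_i = a_i*q_{i-1} + q_{i-2} with p_{-2}=0, p_{-1}=1, q_{-2}=1, q_{-1}=0:
  i=0: a_0=5, p_0 = 5*1 + 0 = 5, q_0 = 5*0 + 1 = 1.
  i=1: a_1=6, p_1 = 6*5 + 1 = 31, q_1 = 6*1 + 0 = 6.
  i=2: a_2=4, p_2 = 4*31 + 5 = 129, q_2 = 4*6 + 1 = 25.
  i=3: a_3=4, p_3 = 4*129 + 31 = 547, q_3 = 4*25 + 6 = 106.
  i=4: a_4=5, p_4 = 5*547 + 129 = 2864, q_4 = 5*106 + 25 = 555.
  i=5: a_5=5, p_5 = 5*2864 + 547 = 14867, q_5 = 5*555 + 106 = 2881.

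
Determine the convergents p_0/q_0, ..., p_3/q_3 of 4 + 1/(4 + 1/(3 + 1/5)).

4/1, 17/4, 55/13, 292/69

Using the convergent recurrence p_i = a_i*p_{i-1} + p_{i-2}, q_i = a_i*q_{i-1} + q_{i-2} with p_{-2}=0, p_{-1}=1, q_{-2}=1, q_{-1}=0:
  i=0: a_0=4, p_0 = 4*1 + 0 = 4, q_0 = 4*0 + 1 = 1.
  i=1: a_1=4, p_1 = 4*4 + 1 = 17, q_1 = 4*1 + 0 = 4.
  i=2: a_2=3, p_2 = 3*17 + 4 = 55, q_2 = 3*4 + 1 = 13.
  i=3: a_3=5, p_3 = 5*55 + 17 = 292, q_3 = 5*13 + 4 = 69.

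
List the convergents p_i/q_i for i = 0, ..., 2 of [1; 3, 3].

Using the convergent recurrence p_i = a_i*p_{i-1} + p_{i-2}, q_i = a_i*q_{i-1} + q_{i-2} with p_{-2}=0, p_{-1}=1, q_{-2}=1, q_{-1}=0:
  i=0: a_0=1, p_0 = 1*1 + 0 = 1, q_0 = 1*0 + 1 = 1.
  i=1: a_1=3, p_1 = 3*1 + 1 = 4, q_1 = 3*1 + 0 = 3.
  i=2: a_2=3, p_2 = 3*4 + 1 = 13, q_2 = 3*3 + 1 = 10.

1/1, 4/3, 13/10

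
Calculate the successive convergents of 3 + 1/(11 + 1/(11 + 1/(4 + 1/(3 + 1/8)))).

3/1, 34/11, 377/122, 1542/499, 5003/1619, 41566/13451

Using the convergent recurrence p_i = a_i*p_{i-1} + p_{i-2}, q_i = a_i*q_{i-1} + q_{i-2} with p_{-2}=0, p_{-1}=1, q_{-2}=1, q_{-1}=0:
  i=0: a_0=3, p_0 = 3*1 + 0 = 3, q_0 = 3*0 + 1 = 1.
  i=1: a_1=11, p_1 = 11*3 + 1 = 34, q_1 = 11*1 + 0 = 11.
  i=2: a_2=11, p_2 = 11*34 + 3 = 377, q_2 = 11*11 + 1 = 122.
  i=3: a_3=4, p_3 = 4*377 + 34 = 1542, q_3 = 4*122 + 11 = 499.
  i=4: a_4=3, p_4 = 3*1542 + 377 = 5003, q_4 = 3*499 + 122 = 1619.
  i=5: a_5=8, p_5 = 8*5003 + 1542 = 41566, q_5 = 8*1619 + 499 = 13451.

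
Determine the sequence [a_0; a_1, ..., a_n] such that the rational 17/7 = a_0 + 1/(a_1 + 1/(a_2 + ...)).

Run the Euclidean algorithm on 17 and 7; the successive quotients are the partial quotients a_0, a_1, ... (each step inverts the fractional part left over by the previous one):
  17 = 2*7 + 3, so a_0 = 2.
  7 = 2*3 + 1, so a_1 = 2.
  3 = 3*1 + 0, so a_2 = 3.
The remainder reaches 0 after 3 divisions, so the expansion has 3 partial quotients, read off in order.

[2; 2, 3]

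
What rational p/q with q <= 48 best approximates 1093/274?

191/48

Expand x = 1093/274 as a continued fraction with the Euclidean algorithm:
  1093 = 3*274 + 271, so a_0 = 3.
  274 = 1*271 + 3, so a_1 = 1.
  271 = 90*3 + 1, so a_2 = 90.
  3 = 3*1 + 0, so a_3 = 3.
so x = [3; 1, 90, 3].
Convergents (p_i = a_i*p_{i-1} + p_{i-2}, q_i = a_i*q_{i-1} + q_{i-2} with p_{-2}=0, p_{-1}=1, q_{-2}=1, q_{-1}=0), until the denominator exceeds 48:
  i=0: a_0=3, p_0 = 3*1 + 0 = 3, q_0 = 3*0 + 1 = 1.
  i=1: a_1=1, p_1 = 1*3 + 1 = 4, q_1 = 1*1 + 0 = 1.
  i=2: a_2=90, p_2 = 90*4 + 3 = 363, q_2 = 90*1 + 1 = 91.
q_2 = 91 > 48, so the last convergent with denominator <= 48 is p_1/q_1 = 4/1.
The closest fraction with denominator <= 48 is either p_1/q_1 or the intermediate fraction (k*p_1 + p_0)/(k*q_1 + q_0) with the largest k >= 1 whose denominator stays <= 48; these approach x as k grows, and every other convergent or intermediate fraction in range is farther away.
Largest k: floor((48 - q_0)/q_1) = floor((48 - 1)/1) = 47.
That gives (47*4 + 3)/(47*1 + 1) = 191/48.
Compare the errors: |x - 4/1| = |1093*1 - 4*274|/(274*1) = 3/274, and |x - 191/48| = |1093*48 - 191*274|/(274*48) = 130/13152.
Cross-multiplying, 130*274 = 35620 < 39456 = 3*13152, so 130/13152 is smaller: the intermediate fraction 191/48 is closer to x than 4/1.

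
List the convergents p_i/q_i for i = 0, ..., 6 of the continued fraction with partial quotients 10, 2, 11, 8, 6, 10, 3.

10/1, 21/2, 241/23, 1949/186, 11935/1139, 121299/11576, 375832/35867

Using the convergent recurrence p_i = a_i*p_{i-1} + p_{i-2}, q_i = a_i*q_{i-1} + q_{i-2} with p_{-2}=0, p_{-1}=1, q_{-2}=1, q_{-1}=0:
  i=0: a_0=10, p_0 = 10*1 + 0 = 10, q_0 = 10*0 + 1 = 1.
  i=1: a_1=2, p_1 = 2*10 + 1 = 21, q_1 = 2*1 + 0 = 2.
  i=2: a_2=11, p_2 = 11*21 + 10 = 241, q_2 = 11*2 + 1 = 23.
  i=3: a_3=8, p_3 = 8*241 + 21 = 1949, q_3 = 8*23 + 2 = 186.
  i=4: a_4=6, p_4 = 6*1949 + 241 = 11935, q_4 = 6*186 + 23 = 1139.
  i=5: a_5=10, p_5 = 10*11935 + 1949 = 121299, q_5 = 10*1139 + 186 = 11576.
  i=6: a_6=3, p_6 = 3*121299 + 11935 = 375832, q_6 = 3*11576 + 1139 = 35867.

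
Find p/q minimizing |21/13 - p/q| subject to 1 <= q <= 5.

Expand x = 21/13 as a continued fraction with the Euclidean algorithm:
  21 = 1*13 + 8, so a_0 = 1.
  13 = 1*8 + 5, so a_1 = 1.
  8 = 1*5 + 3, so a_2 = 1.
  5 = 1*3 + 2, so a_3 = 1.
  3 = 1*2 + 1, so a_4 = 1.
  2 = 2*1 + 0, so a_5 = 2.
so x = [1; 1, 1, 1, 1, 2].
Convergents (p_i = a_i*p_{i-1} + p_{i-2}, q_i = a_i*q_{i-1} + q_{i-2} with p_{-2}=0, p_{-1}=1, q_{-2}=1, q_{-1}=0), until the denominator exceeds 5:
  i=0: a_0=1, p_0 = 1*1 + 0 = 1, q_0 = 1*0 + 1 = 1.
  i=1: a_1=1, p_1 = 1*1 + 1 = 2, q_1 = 1*1 + 0 = 1.
  i=2: a_2=1, p_2 = 1*2 + 1 = 3, q_2 = 1*1 + 1 = 2.
  i=3: a_3=1, p_3 = 1*3 + 2 = 5, q_3 = 1*2 + 1 = 3.
  i=4: a_4=1, p_4 = 1*5 + 3 = 8, q_4 = 1*3 + 2 = 5.
  i=5: a_5=2, p_5 = 2*8 + 5 = 21, q_5 = 2*5 + 3 = 13.
q_5 = 13 > 5, so the last convergent with denominator <= 5 is p_4/q_4 = 8/5.
The closest fraction with denominator <= 5 is either p_4/q_4 or the intermediate fraction (k*p_4 + p_3)/(k*q_4 + q_3) with the largest k >= 1 whose denominator stays <= 5; these approach x as k grows, and every other convergent or intermediate fraction in range is farther away.
Largest k: floor((5 - q_3)/q_4) = floor((5 - 3)/5) = 0.
Since k = 0, no intermediate fraction beyond p_4/q_4 has denominator <= 5, so the convergent 8/5 is the closest (its error is |21*5 - 8*13|/(13*5) = 1/65).

8/5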